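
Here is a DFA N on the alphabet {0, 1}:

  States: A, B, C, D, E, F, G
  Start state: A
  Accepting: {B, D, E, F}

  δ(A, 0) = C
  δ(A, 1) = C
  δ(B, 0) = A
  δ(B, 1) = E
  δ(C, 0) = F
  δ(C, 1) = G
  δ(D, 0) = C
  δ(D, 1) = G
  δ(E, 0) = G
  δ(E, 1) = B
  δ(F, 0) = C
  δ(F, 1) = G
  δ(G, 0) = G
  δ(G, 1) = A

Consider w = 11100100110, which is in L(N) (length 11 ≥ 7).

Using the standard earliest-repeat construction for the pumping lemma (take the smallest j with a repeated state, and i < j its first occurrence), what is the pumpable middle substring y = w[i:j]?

111

State sequence: A -1-> C -1-> G -1-> A -0-> C -0-> F -1-> G -0-> G -0-> G -1-> A -1-> C -0-> F
First repeat at step 3: A was already visited.

So i = 0, j = 3, giving x = w[0:0] = ε, y = w[0:3] = 111, z = w[3:11] = 00100110.
Check: |xy| = 3 ≤ 7 and |y| = 3 ≥ 1. Reading y takes N from A back to A, so every xyⁱz is accepted.
Pumping length from the standard proof: p = 7 (the number of states). The repeated state found above gives |xy| = j ≤ 7 and |y| = j − i ≥ 1.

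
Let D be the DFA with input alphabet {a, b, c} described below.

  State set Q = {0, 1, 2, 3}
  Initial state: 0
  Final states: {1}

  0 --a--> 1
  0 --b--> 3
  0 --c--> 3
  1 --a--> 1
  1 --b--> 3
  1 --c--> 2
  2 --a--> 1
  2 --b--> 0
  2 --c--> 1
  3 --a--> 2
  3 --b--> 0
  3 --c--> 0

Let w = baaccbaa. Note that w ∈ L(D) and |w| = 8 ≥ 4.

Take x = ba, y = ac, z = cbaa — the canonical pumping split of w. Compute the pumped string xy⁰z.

bacbaa

xy⁰z = xz = ba·cbaa = bacbaa.
Reading y = ac takes D from 2 back to 2, so after x the machine is still in 2, and z then leads to the accepting state 1. Hence bacbaa ∈ L(D).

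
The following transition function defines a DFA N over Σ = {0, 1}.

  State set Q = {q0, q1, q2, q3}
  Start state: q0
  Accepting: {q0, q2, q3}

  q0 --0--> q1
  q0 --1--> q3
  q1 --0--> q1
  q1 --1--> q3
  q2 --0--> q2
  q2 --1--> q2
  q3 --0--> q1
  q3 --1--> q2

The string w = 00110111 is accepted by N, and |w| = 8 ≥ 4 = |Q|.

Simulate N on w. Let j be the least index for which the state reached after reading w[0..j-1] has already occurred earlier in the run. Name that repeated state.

q1

State sequence: q0 -0-> q1 -0-> q1 -1-> q3 -1-> q2 -0-> q2 -1-> q2 -1-> q2 -1-> q2
First repeat at step 2: q1 was already visited.

The earliest repeat is at step j = 2: N is in q1, which it already visited at step i = 1.
Pumping length from the standard proof: p = 4 (the number of states). The repeated state found above gives |xy| = j ≤ 4 and |y| = j − i ≥ 1.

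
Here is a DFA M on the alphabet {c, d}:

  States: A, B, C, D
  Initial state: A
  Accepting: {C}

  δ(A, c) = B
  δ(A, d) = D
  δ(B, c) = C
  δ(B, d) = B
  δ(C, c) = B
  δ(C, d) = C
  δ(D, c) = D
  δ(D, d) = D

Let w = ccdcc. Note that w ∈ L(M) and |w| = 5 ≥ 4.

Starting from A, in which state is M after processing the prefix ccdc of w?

B

Run of M on the first 4 characters of w = c c d c:
  step 0: A  (start)
  step 1: B  (read c: A→B)
  step 2: C  (read c: B→C)
  step 3: C  (read d: C→C)
  step 4: B  (read c: C→B)

After reading 4 characters, M is in state B.
(This kind of state-tracing is the core of the pumping-lemma construction: with 4 states, pigeonhole forces a repeat within the first 4 steps.)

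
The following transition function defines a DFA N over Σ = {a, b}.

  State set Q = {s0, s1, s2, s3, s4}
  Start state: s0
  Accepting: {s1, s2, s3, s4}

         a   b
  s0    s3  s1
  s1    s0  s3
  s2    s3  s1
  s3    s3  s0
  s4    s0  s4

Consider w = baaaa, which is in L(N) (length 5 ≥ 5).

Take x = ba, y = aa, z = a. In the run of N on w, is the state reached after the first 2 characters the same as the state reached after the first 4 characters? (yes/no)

no

State sequence: s0 -b-> s1 -a-> s0 -a-> s3 -a-> s3

After x (step 2): s0. After xy (step 4): s3.
They differ (s0 ≠ s3), so y is not a cycle from the state after x; this split is not the one the pumping-lemma construction produces, and pumping y need not keep the string in L(N).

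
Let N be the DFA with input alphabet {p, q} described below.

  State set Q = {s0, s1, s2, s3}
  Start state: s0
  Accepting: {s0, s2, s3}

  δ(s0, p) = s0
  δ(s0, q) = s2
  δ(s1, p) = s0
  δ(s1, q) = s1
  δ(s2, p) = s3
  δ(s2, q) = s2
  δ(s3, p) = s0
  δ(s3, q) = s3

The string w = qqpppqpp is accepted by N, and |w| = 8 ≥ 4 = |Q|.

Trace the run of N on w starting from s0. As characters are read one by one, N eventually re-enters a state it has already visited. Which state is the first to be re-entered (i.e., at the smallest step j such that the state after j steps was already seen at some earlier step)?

Run of N on w = q q p p p q p p:
  step 0: s0  (start)
  step 1: s2  (read q: s0→s2)
  step 2: s2  (read q: s2→s2)   ← first repeat (s2 seen earlier)
  step 3: s3  (read p: s2→s3)
  step 4: s0  (read p: s3→s0)
  step 5: s0  (read p: s0→s0)
  step 6: s2  (read q: s0→s2)
  step 7: s3  (read p: s2→s3)
  step 8: s0  (read p: s3→s0)

The earliest repeat is at step j = 2: N is in s2, which it already visited at step i = 1.
Since N has 4 states, any run of length ≥ 4 visits 4+1 states, so by pigeonhole some state repeats within the first 4 steps — that repeat gives the pumpable loop.

s2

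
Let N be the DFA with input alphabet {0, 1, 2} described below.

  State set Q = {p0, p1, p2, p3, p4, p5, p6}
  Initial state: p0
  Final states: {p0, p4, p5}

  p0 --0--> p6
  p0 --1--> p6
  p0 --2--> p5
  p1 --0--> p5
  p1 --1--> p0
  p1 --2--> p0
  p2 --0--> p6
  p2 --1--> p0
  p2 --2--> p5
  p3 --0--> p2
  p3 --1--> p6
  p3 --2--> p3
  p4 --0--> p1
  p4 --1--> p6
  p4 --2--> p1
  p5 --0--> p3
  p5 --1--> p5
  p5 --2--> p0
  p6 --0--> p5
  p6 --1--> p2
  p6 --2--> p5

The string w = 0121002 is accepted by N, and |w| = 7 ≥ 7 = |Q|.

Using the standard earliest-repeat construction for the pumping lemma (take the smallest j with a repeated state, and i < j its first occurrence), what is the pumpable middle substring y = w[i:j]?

1

Run of N on w = 0 1 2 1 0 0 2:
  step 0: p0  (start)
  step 1: p6  (read 0: p0→p6)
  step 2: p2  (read 1: p6→p2)
  step 3: p5  (read 2: p2→p5)
  step 4: p5  (read 1: p5→p5)   ← first repeat (p5 seen earlier)
  step 5: p3  (read 0: p5→p3)
  step 6: p2  (read 0: p3→p2)
  step 7: p5  (read 2: p2→p5)

So i = 3, j = 4, giving x = w[0:3] = 012, y = w[3:4] = 1, z = w[4:7] = 002.
Check: |xy| = 4 ≤ 7 and |y| = 1 ≥ 1. Reading y takes N from p5 back to p5, so every xyⁱz is accepted.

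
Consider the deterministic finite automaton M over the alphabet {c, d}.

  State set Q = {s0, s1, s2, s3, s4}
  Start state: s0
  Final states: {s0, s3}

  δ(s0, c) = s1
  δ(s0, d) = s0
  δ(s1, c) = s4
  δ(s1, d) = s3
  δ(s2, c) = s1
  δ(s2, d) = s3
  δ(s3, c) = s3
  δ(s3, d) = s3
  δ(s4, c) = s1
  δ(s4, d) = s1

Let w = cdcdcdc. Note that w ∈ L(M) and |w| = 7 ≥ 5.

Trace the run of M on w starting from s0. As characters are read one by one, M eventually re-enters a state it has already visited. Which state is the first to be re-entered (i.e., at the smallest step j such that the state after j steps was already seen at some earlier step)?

Run of M on w = c d c d c d c:
  step 0: s0  (start)
  step 1: s1  (read c: s0→s1)
  step 2: s3  (read d: s1→s3)
  step 3: s3  (read c: s3→s3)   ← first repeat (s3 seen earlier)
  step 4: s3  (read d: s3→s3)
  step 5: s3  (read c: s3→s3)
  step 6: s3  (read d: s3→s3)
  step 7: s3  (read c: s3→s3)

The earliest repeat is at step j = 3: M is in s3, which it already visited at step i = 2.

s3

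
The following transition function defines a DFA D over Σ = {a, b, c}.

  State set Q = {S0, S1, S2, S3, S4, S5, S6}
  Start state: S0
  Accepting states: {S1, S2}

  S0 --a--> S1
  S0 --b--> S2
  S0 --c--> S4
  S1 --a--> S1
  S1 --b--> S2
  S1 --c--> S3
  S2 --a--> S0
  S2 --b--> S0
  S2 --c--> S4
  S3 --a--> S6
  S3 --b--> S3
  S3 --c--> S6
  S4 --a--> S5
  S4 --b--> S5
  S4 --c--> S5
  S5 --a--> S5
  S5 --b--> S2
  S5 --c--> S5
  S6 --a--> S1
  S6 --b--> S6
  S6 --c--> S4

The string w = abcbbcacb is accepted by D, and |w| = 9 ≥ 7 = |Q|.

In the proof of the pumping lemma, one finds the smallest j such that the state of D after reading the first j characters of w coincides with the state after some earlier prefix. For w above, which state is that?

Run of D on w = a b c b b c a c b:
  step 0: S0  (start)
  step 1: S1  (read a: S0→S1)
  step 2: S2  (read b: S1→S2)
  step 3: S4  (read c: S2→S4)
  step 4: S5  (read b: S4→S5)
  step 5: S2  (read b: S5→S2)   ← first repeat (S2 seen earlier)
  step 6: S4  (read c: S2→S4)
  step 7: S5  (read a: S4→S5)
  step 8: S5  (read c: S5→S5)
  step 9: S2  (read b: S5→S2)

The earliest repeat is at step j = 5: D is in S2, which it already visited at step i = 2.
With |Q| = 7, pigeonhole forces a state repeat no later than step 7; the substring read between the first and second visits to that state can be pumped.

S2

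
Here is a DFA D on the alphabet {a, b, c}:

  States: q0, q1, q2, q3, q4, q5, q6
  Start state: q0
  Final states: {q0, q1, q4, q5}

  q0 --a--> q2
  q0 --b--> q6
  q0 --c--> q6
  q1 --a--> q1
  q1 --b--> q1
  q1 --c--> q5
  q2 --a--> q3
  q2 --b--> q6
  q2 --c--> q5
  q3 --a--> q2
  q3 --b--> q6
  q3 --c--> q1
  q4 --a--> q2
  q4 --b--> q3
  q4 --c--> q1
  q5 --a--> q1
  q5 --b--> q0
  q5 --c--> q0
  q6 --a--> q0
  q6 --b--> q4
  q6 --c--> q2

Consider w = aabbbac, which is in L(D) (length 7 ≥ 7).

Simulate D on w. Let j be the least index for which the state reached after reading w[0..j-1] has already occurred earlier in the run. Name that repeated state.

State sequence: q0 -a-> q2 -a-> q3 -b-> q6 -b-> q4 -b-> q3 -a-> q2 -c-> q5
First repeat at step 5: q3 was already visited.

The earliest repeat is at step j = 5: D is in q3, which it already visited at step i = 2.
Since D has 7 states, any run of length ≥ 7 visits 7+1 states, so by pigeonhole some state repeats within the first 7 steps — that repeat gives the pumpable loop.

q3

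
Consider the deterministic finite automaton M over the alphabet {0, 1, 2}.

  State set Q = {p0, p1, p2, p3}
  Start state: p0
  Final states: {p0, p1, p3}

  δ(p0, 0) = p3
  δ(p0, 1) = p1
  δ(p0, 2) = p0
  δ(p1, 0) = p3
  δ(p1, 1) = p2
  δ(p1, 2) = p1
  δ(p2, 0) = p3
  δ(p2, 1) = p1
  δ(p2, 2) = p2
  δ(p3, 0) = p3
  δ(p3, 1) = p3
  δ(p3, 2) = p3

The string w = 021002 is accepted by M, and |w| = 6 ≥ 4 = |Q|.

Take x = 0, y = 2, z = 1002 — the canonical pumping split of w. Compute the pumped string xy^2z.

xy^2z = 0·2·2·1002 = 0221002.
Reading y = 2 takes M from p3 back to p3, so after x·y·y the machine is still in p3, and z then leads to the accepting state p3. Hence 0221002 ∈ L(M).

0221002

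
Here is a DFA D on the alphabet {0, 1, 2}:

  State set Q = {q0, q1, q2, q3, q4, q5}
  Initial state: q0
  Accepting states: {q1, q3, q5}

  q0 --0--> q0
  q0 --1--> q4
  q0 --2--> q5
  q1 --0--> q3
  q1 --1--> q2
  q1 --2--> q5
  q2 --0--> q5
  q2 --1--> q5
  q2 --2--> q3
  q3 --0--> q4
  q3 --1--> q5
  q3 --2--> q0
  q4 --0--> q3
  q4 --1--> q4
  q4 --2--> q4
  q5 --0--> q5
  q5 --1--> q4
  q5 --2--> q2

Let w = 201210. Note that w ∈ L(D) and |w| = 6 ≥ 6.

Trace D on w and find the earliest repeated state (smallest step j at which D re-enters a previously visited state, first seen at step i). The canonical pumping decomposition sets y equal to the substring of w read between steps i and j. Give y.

Run of D on w = 2 0 1 2 1 0:
  step 0: q0  (start)
  step 1: q5  (read 2: q0→q5)
  step 2: q5  (read 0: q5→q5)   ← first repeat (q5 seen earlier)
  step 3: q4  (read 1: q5→q4)
  step 4: q4  (read 2: q4→q4)
  step 5: q4  (read 1: q4→q4)
  step 6: q3  (read 0: q4→q3)

So i = 1, j = 2, giving x = w[0:1] = 2, y = w[1:2] = 0, z = w[2:6] = 1210.
Check: |xy| = 2 ≤ 6 and |y| = 1 ≥ 1. Reading y takes D from q5 back to q5, so every xyⁱz is accepted.
The DFA has 6 states, so the proof of the pumping lemma guarantees a repeated state among the first 6+1 visited; the segment between the two visits is the pumpable y.

0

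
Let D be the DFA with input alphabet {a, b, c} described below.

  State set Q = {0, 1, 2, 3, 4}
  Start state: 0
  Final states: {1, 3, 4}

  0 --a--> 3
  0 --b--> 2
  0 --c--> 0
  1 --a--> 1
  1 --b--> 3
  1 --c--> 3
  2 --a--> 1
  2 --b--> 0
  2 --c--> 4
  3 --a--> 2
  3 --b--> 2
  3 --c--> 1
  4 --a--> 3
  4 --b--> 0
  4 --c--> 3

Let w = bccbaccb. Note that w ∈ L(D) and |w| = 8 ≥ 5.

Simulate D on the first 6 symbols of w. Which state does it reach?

3

Run of D on the first 6 characters of w = b c c b a c:
  step 0: 0  (start)
  step 1: 2  (read b: 0→2)
  step 2: 4  (read c: 2→4)
  step 3: 3  (read c: 4→3)
  step 4: 2  (read b: 3→2)
  step 5: 1  (read a: 2→1)
  step 6: 3  (read c: 1→3)

After reading 6 characters, D is in state 3.
(This kind of state-tracing is the core of the pumping-lemma construction: with 5 states, pigeonhole forces a repeat within the first 5 steps.)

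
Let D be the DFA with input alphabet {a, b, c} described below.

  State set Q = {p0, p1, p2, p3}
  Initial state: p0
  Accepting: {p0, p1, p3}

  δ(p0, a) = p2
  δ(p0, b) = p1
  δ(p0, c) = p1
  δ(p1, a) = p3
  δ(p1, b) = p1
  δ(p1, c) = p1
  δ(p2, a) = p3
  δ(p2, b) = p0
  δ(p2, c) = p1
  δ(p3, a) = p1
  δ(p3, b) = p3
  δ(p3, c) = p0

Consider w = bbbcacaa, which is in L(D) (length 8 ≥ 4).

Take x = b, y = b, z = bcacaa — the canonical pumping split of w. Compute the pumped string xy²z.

bbbbcacaa

xy^2z = b·b·b·bcacaa = bbbbcacaa.
Reading y = b takes D from p1 back to p1, so after x·y·y the machine is still in p1, and z then leads to the accepting state p3. Hence bbbbcacaa ∈ L(D).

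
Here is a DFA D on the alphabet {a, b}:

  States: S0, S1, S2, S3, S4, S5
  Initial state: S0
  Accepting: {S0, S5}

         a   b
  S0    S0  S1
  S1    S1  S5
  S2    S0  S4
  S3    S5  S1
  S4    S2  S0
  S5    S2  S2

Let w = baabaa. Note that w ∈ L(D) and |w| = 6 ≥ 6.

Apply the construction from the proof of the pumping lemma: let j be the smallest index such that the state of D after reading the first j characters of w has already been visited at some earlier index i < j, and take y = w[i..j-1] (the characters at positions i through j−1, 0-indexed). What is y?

State sequence: S0 -b-> S1 -a-> S1 -a-> S1 -b-> S5 -a-> S2 -a-> S0
First repeat at step 2: S1 was already visited.

So i = 1, j = 2, giving x = w[0:1] = b, y = w[1:2] = a, z = w[2:6] = abaa.
Check: |xy| = 2 ≤ 6 and |y| = 1 ≥ 1. Reading y takes D from S1 back to S1, so every xyⁱz is accepted.

a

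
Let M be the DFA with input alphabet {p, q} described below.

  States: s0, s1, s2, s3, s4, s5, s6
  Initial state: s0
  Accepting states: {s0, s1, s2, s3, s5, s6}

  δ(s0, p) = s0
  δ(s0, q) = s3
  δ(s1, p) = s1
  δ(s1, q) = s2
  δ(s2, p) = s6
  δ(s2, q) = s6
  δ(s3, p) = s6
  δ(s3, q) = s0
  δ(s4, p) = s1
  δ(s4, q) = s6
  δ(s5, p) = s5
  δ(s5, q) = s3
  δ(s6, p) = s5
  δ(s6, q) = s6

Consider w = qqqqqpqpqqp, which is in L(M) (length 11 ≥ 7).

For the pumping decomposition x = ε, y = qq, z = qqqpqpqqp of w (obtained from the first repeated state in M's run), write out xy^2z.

qqqqqqqpqpqqp

xy^2z = ε·qq·qq·qqqpqpqqp = qqqqqqqpqpqqp.
Reading y = qq takes M from s0 back to s0, so after x·y·y the machine is still in s0, and z then leads to the accepting state s0. Hence qqqqqqqpqpqqp ∈ L(M).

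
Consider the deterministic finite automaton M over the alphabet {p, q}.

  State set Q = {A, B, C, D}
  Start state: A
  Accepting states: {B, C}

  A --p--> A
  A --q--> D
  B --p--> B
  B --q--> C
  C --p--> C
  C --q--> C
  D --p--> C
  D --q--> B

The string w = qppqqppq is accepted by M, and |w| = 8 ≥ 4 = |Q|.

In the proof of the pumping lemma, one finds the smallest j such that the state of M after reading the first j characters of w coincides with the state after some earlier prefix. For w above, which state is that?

C

State sequence: A -q-> D -p-> C -p-> C -q-> C -q-> C -p-> C -p-> C -q-> C
First repeat at step 3: C was already visited.

The earliest repeat is at step j = 3: M is in C, which it already visited at step i = 2.
With |Q| = 4, pigeonhole forces a state repeat no later than step 4; the substring read between the first and second visits to that state can be pumped.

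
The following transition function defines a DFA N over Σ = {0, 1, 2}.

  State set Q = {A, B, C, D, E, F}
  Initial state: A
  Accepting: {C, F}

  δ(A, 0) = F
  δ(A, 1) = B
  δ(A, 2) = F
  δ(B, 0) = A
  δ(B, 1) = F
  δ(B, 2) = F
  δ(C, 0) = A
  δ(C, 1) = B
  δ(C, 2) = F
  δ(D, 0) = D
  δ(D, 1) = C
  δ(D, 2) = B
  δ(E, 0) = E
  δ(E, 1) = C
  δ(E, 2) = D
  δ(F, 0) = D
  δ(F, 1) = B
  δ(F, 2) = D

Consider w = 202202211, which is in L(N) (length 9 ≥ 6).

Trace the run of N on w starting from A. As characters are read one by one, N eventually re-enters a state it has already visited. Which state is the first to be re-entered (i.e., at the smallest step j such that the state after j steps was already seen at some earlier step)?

Run of N on w = 2 0 2 2 0 2 2 1 1:
  step 0: A  (start)
  step 1: F  (read 2: A→F)
  step 2: D  (read 0: F→D)
  step 3: B  (read 2: D→B)
  step 4: F  (read 2: B→F)   ← first repeat (F seen earlier)
  step 5: D  (read 0: F→D)
  step 6: B  (read 2: D→B)
  step 7: F  (read 2: B→F)
  step 8: B  (read 1: F→B)
  step 9: F  (read 1: B→F)

The earliest repeat is at step j = 4: N is in F, which it already visited at step i = 1.

F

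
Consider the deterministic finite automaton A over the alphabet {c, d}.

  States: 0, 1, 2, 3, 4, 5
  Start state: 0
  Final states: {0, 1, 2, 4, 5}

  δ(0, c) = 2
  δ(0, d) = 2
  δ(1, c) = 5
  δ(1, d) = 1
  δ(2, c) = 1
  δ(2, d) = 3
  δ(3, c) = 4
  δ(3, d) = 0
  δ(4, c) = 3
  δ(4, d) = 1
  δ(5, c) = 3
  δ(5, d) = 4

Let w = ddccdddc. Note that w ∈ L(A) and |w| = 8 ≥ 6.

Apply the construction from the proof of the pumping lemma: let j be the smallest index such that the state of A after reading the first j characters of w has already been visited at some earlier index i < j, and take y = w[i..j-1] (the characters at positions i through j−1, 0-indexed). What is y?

cc

State sequence: 0 -d-> 2 -d-> 3 -c-> 4 -c-> 3 -d-> 0 -d-> 2 -d-> 3 -c-> 4
First repeat at step 4: 3 was already visited.

So i = 2, j = 4, giving x = w[0:2] = dd, y = w[2:4] = cc, z = w[4:8] = dddc.
Check: |xy| = 4 ≤ 6 and |y| = 2 ≥ 1. Reading y takes A from 3 back to 3, so every xyⁱz is accepted.
With |Q| = 6, pigeonhole forces a state repeat no later than step 6; the substring read between the first and second visits to that state can be pumped.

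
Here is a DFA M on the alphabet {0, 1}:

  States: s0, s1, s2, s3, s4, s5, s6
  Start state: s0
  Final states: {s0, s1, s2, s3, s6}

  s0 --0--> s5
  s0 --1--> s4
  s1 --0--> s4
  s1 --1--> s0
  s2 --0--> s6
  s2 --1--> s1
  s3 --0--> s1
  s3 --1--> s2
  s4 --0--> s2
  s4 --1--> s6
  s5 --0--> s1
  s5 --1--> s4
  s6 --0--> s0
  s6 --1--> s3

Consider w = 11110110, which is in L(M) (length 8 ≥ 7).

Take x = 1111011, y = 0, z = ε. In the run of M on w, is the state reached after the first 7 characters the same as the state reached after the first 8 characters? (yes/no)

no

State sequence: s0 -1-> s4 -1-> s6 -1-> s3 -1-> s2 -0-> s6 -1-> s3 -1-> s2 -0-> s6

After x (step 7): s2. After xy (step 8): s6.
They differ (s2 ≠ s6), so y is not a cycle from the state after x; this split is not the one the pumping-lemma construction produces, and pumping y need not keep the string in L(M).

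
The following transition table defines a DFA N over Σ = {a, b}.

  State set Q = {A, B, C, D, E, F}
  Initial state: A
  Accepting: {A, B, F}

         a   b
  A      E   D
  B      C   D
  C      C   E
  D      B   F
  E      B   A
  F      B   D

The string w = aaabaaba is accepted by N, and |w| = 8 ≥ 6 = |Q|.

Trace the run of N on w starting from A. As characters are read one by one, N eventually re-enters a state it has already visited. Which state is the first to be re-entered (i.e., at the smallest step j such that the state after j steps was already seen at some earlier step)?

E

Run of N on w = a a a b a a b a:
  step 0: A  (start)
  step 1: E  (read a: A→E)
  step 2: B  (read a: E→B)
  step 3: C  (read a: B→C)
  step 4: E  (read b: C→E)   ← first repeat (E seen earlier)
  step 5: B  (read a: E→B)
  step 6: C  (read a: B→C)
  step 7: E  (read b: C→E)
  step 8: B  (read a: E→B)

The earliest repeat is at step j = 4: N is in E, which it already visited at step i = 1.
With |Q| = 6, pigeonhole forces a state repeat no later than step 6; the substring read between the first and second visits to that state can be pumped.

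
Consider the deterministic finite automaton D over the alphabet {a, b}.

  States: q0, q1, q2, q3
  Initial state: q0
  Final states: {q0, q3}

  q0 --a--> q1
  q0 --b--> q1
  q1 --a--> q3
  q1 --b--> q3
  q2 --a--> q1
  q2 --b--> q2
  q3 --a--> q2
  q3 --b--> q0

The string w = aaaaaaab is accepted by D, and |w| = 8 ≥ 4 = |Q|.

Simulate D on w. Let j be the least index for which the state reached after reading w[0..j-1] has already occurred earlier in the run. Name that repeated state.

q1

State sequence: q0 -a-> q1 -a-> q3 -a-> q2 -a-> q1 -a-> q3 -a-> q2 -a-> q1 -b-> q3
First repeat at step 4: q1 was already visited.

The earliest repeat is at step j = 4: D is in q1, which it already visited at step i = 1.
The DFA has 4 states, so the proof of the pumping lemma guarantees a repeated state among the first 4+1 visited; the segment between the two visits is the pumpable y.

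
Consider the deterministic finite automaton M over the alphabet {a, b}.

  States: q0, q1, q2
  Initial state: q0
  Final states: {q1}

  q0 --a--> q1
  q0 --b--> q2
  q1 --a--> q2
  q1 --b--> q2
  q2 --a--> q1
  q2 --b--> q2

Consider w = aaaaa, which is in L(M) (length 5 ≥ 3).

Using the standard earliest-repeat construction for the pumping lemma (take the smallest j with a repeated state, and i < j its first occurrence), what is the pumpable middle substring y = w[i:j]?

State sequence: q0 -a-> q1 -a-> q2 -a-> q1 -a-> q2 -a-> q1
First repeat at step 3: q1 was already visited.

So i = 1, j = 3, giving x = w[0:1] = a, y = w[1:3] = aa, z = w[3:5] = aa.
Check: |xy| = 3 ≤ 3 and |y| = 2 ≥ 1. Reading y takes M from q1 back to q1, so every xyⁱz is accepted.
Since M has 3 states, any run of length ≥ 3 visits 3+1 states, so by pigeonhole some state repeats within the first 3 steps — that repeat gives the pumpable loop.

aa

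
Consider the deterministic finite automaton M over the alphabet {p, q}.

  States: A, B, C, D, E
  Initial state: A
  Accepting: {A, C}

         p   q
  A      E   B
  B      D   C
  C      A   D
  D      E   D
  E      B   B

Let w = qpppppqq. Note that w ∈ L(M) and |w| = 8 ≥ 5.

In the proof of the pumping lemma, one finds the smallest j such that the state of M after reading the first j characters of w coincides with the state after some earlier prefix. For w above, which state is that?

B

State sequence: A -q-> B -p-> D -p-> E -p-> B -p-> D -p-> E -q-> B -q-> C
First repeat at step 4: B was already visited.

The earliest repeat is at step j = 4: M is in B, which it already visited at step i = 1.
With |Q| = 5, pigeonhole forces a state repeat no later than step 5; the substring read between the first and second visits to that state can be pumped.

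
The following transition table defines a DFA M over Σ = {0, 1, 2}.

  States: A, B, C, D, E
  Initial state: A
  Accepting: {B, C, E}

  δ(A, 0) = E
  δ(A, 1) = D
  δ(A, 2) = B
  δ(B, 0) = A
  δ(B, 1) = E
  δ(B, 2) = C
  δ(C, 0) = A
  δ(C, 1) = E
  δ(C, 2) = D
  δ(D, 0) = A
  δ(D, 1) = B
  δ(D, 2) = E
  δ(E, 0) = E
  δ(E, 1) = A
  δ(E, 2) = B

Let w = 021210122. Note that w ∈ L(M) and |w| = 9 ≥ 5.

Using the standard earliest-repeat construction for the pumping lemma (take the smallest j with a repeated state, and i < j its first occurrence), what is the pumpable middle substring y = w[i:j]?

21

Run of M on w = 0 2 1 2 1 0 1 2 2:
  step 0: A  (start)
  step 1: E  (read 0: A→E)
  step 2: B  (read 2: E→B)
  step 3: E  (read 1: B→E)   ← first repeat (E seen earlier)
  step 4: B  (read 2: E→B)
  step 5: E  (read 1: B→E)
  step 6: E  (read 0: E→E)
  step 7: A  (read 1: E→A)
  step 8: B  (read 2: A→B)
  step 9: C  (read 2: B→C)

So i = 1, j = 3, giving x = w[0:1] = 0, y = w[1:3] = 21, z = w[3:9] = 210122.
Check: |xy| = 3 ≤ 5 and |y| = 2 ≥ 1. Reading y takes M from E back to E, so every xyⁱz is accepted.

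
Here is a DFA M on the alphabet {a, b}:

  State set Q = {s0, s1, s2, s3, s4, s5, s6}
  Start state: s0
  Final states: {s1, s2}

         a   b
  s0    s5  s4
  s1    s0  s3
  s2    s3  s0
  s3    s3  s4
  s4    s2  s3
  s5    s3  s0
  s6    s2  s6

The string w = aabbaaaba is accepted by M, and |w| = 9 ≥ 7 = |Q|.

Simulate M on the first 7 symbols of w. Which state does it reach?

State sequence: s0 -a-> s5 -a-> s3 -b-> s4 -b-> s3 -a-> s3 -a-> s3 -a-> s3

After reading 7 characters, M is in state s3.

s3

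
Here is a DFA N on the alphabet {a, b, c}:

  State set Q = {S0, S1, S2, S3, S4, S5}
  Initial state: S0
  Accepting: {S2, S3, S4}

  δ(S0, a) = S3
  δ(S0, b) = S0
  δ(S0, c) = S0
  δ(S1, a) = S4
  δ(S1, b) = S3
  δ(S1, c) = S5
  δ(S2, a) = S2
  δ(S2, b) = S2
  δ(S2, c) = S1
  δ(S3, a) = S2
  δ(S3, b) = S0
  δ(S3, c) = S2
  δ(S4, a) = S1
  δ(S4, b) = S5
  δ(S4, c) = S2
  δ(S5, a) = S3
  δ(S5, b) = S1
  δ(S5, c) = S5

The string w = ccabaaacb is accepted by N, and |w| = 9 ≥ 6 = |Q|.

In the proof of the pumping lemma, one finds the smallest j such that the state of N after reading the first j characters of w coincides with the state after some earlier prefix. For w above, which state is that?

State sequence: S0 -c-> S0 -c-> S0 -a-> S3 -b-> S0 -a-> S3 -a-> S2 -a-> S2 -c-> S1 -b-> S3
First repeat at step 1: S0 was already visited.

The earliest repeat is at step j = 1: N is in S0, which it already visited at step i = 0.
Pumping length from the standard proof: p = 6 (the number of states). The repeated state found above gives |xy| = j ≤ 6 and |y| = j − i ≥ 1.

S0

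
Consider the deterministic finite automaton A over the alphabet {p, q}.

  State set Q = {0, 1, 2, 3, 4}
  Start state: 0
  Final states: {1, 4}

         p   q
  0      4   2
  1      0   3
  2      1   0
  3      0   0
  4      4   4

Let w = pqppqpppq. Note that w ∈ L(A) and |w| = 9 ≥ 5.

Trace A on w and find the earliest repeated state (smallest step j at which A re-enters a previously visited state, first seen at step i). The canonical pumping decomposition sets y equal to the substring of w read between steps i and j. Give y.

q

Run of A on w = p q p p q p p p q:
  step 0: 0  (start)
  step 1: 4  (read p: 0→4)
  step 2: 4  (read q: 4→4)   ← first repeat (4 seen earlier)
  step 3: 4  (read p: 4→4)
  step 4: 4  (read p: 4→4)
  step 5: 4  (read q: 4→4)
  step 6: 4  (read p: 4→4)
  step 7: 4  (read p: 4→4)
  step 8: 4  (read p: 4→4)
  step 9: 4  (read q: 4→4)

So i = 1, j = 2, giving x = w[0:1] = p, y = w[1:2] = q, z = w[2:9] = ppqpppq.
Check: |xy| = 2 ≤ 5 and |y| = 1 ≥ 1. Reading y takes A from 4 back to 4, so every xyⁱz is accepted.
The DFA has 5 states, so the proof of the pumping lemma guarantees a repeated state among the first 5+1 visited; the segment between the two visits is the pumpable y.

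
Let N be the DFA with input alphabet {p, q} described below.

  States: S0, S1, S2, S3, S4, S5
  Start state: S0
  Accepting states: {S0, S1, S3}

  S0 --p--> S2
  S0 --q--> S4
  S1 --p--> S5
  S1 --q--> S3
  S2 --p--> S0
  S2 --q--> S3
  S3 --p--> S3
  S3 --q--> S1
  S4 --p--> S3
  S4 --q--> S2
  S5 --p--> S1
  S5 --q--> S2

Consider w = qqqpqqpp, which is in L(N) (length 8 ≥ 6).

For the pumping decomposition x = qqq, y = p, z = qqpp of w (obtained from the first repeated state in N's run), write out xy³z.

qqqpppqqpp

xy^3z = qqq·p·p·p·qqpp = qqqpppqqpp.
Reading y = p takes N from S3 back to S3, so after x·y·y·y the machine is still in S3, and z then leads to the accepting state S3. Hence qqqpppqqpp ∈ L(N).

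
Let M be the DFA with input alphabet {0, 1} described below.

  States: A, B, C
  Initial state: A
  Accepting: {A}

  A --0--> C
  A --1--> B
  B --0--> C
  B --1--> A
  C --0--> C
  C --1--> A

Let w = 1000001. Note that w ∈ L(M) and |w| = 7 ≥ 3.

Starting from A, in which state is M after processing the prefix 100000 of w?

State sequence: A -1-> B -0-> C -0-> C -0-> C -0-> C -0-> C

After reading 6 characters, M is in state C.

C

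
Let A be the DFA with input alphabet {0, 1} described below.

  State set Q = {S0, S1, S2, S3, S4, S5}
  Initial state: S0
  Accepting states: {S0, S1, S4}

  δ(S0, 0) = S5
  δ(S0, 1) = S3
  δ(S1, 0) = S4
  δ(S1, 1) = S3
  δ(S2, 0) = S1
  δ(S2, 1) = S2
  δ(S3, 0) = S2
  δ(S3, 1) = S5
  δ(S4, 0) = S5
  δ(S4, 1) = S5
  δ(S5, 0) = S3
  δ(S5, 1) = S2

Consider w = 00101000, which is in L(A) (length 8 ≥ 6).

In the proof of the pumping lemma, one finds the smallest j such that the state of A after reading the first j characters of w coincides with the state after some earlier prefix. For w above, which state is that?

S5

State sequence: S0 -0-> S5 -0-> S3 -1-> S5 -0-> S3 -1-> S5 -0-> S3 -0-> S2 -0-> S1
First repeat at step 3: S5 was already visited.

The earliest repeat is at step j = 3: A is in S5, which it already visited at step i = 1.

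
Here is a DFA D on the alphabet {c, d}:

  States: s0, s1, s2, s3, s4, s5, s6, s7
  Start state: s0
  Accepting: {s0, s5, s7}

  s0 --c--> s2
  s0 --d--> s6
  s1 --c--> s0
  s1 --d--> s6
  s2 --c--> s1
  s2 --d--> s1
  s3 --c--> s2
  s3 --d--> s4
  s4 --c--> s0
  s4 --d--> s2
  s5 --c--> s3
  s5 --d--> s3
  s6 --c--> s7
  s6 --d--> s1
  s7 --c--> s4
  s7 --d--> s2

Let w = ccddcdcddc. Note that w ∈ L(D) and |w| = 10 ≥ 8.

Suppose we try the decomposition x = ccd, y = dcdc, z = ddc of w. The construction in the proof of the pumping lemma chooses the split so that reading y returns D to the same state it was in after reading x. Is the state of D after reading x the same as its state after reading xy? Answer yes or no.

no

Run of D on the first 7 characters of w = c c d d c d c:
  step 0: s0  (start)
  step 1: s2  (read c: s0→s2)
  step 2: s1  (read c: s2→s1)
  step 3: s6  (read d: s1→s6)
  step 4: s1  (read d: s6→s1)
  step 5: s0  (read c: s1→s0)
  step 6: s6  (read d: s0→s6)
  step 7: s7  (read c: s6→s7)

After x (step 3): s6. After xy (step 7): s7.
They differ (s6 ≠ s7), so y is not a cycle from the state after x; this split is not the one the pumping-lemma construction produces, and pumping y need not keep the string in L(D).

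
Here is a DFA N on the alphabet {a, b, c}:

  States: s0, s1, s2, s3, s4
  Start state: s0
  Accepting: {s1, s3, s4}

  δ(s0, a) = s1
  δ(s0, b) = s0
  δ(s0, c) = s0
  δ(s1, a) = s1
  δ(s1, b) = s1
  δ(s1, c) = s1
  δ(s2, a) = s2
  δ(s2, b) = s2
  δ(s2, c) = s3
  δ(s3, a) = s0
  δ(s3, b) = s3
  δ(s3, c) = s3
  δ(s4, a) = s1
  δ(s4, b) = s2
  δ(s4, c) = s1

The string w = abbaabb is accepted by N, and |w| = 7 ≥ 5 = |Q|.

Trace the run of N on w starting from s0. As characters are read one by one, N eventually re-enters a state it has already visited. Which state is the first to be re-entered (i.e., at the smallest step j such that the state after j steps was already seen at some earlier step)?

State sequence: s0 -a-> s1 -b-> s1 -b-> s1 -a-> s1 -a-> s1 -b-> s1 -b-> s1
First repeat at step 2: s1 was already visited.

The earliest repeat is at step j = 2: N is in s1, which it already visited at step i = 1.
With |Q| = 5, pigeonhole forces a state repeat no later than step 5; the substring read between the first and second visits to that state can be pumped.

s1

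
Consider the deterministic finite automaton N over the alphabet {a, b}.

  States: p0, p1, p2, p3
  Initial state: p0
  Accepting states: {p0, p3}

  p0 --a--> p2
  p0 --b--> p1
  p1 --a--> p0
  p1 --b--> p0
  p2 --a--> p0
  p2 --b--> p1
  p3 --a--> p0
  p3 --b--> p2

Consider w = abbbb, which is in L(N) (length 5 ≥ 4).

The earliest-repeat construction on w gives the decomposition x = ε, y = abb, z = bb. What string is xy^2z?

xy^2z = ε·abb·abb·bb = abbabbbb.
Reading y = abb takes N from p0 back to p0, so after x·y·y the machine is still in p0, and z then leads to the accepting state p0. Hence abbabbbb ∈ L(N).

abbabbbb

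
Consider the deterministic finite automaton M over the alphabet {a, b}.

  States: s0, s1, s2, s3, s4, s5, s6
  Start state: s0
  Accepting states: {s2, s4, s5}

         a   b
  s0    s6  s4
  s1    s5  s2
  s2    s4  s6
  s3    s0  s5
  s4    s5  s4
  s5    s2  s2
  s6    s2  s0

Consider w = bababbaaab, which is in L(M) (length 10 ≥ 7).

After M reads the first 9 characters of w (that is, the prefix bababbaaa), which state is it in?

s4

State sequence: s0 -b-> s4 -a-> s5 -b-> s2 -a-> s4 -b-> s4 -b-> s4 -a-> s5 -a-> s2 -a-> s4

After reading 9 characters, M is in state s4.
(This kind of state-tracing is the core of the pumping-lemma construction: with 7 states, pigeonhole forces a repeat within the first 7 steps.)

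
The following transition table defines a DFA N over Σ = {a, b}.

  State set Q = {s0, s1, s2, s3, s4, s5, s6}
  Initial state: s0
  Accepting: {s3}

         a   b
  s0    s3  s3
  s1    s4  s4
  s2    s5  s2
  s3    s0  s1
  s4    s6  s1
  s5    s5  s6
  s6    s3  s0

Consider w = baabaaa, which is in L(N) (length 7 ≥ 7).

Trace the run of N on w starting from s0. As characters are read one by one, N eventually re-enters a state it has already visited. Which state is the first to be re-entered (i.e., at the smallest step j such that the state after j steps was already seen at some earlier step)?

s0

State sequence: s0 -b-> s3 -a-> s0 -a-> s3 -b-> s1 -a-> s4 -a-> s6 -a-> s3
First repeat at step 2: s0 was already visited.

The earliest repeat is at step j = 2: N is in s0, which it already visited at step i = 0.
Pumping length from the standard proof: p = 7 (the number of states). The repeated state found above gives |xy| = j ≤ 7 and |y| = j − i ≥ 1.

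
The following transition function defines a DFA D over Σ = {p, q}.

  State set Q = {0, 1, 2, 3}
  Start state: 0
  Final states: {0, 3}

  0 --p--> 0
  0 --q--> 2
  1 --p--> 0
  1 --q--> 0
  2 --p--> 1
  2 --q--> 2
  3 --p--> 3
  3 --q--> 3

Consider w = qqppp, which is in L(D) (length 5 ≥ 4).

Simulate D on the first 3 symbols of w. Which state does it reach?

Run of D on the first 3 characters of w = q q p:
  step 0: 0  (start)
  step 1: 2  (read q: 0→2)
  step 2: 2  (read q: 2→2)
  step 3: 1  (read p: 2→1)

After reading 3 characters, D is in state 1.

1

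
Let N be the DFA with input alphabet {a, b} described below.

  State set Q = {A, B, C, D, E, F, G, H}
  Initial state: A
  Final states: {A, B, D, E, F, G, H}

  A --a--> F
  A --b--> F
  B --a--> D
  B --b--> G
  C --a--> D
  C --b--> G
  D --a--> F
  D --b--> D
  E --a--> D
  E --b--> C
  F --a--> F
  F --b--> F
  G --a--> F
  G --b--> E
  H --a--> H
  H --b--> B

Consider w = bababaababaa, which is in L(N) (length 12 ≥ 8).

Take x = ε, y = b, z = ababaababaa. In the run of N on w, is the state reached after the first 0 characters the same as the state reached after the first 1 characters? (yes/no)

no

State sequence: A -b-> F

After x (step 0): A. After xy (step 1): F.
They differ (A ≠ F), so y is not a cycle from the state after x; this split is not the one the pumping-lemma construction produces, and pumping y need not keep the string in L(N).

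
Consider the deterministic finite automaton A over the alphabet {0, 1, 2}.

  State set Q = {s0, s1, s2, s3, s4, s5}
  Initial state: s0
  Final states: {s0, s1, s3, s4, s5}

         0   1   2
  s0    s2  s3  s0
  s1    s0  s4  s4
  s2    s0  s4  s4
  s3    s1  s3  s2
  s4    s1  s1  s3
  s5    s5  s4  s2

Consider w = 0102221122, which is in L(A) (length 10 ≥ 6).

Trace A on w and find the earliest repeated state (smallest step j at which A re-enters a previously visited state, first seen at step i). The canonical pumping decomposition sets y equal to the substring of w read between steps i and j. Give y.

02

Run of A on w = 0 1 0 2 2 2 1 1 2 2:
  step 0: s0  (start)
  step 1: s2  (read 0: s0→s2)
  step 2: s4  (read 1: s2→s4)
  step 3: s1  (read 0: s4→s1)
  step 4: s4  (read 2: s1→s4)   ← first repeat (s4 seen earlier)
  step 5: s3  (read 2: s4→s3)
  step 6: s2  (read 2: s3→s2)
  step 7: s4  (read 1: s2→s4)
  step 8: s1  (read 1: s4→s1)
  step 9: s4  (read 2: s1→s4)
  step 10: s3  (read 2: s4→s3)

So i = 2, j = 4, giving x = w[0:2] = 01, y = w[2:4] = 02, z = w[4:10] = 221122.
Check: |xy| = 4 ≤ 6 and |y| = 2 ≥ 1. Reading y takes A from s4 back to s4, so every xyⁱz is accepted.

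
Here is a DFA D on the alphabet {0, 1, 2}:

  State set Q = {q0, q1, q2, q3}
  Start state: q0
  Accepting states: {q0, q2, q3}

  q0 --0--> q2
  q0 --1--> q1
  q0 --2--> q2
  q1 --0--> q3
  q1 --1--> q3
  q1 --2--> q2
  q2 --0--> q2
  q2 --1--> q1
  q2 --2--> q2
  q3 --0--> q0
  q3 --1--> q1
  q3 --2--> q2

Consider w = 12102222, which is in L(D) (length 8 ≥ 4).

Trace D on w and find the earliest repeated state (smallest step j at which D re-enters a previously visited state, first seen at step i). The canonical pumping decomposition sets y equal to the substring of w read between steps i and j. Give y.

State sequence: q0 -1-> q1 -2-> q2 -1-> q1 -0-> q3 -2-> q2 -2-> q2 -2-> q2 -2-> q2
First repeat at step 3: q1 was already visited.

So i = 1, j = 3, giving x = w[0:1] = 1, y = w[1:3] = 21, z = w[3:8] = 02222.
Check: |xy| = 3 ≤ 4 and |y| = 2 ≥ 1. Reading y takes D from q1 back to q1, so every xyⁱz is accepted.

21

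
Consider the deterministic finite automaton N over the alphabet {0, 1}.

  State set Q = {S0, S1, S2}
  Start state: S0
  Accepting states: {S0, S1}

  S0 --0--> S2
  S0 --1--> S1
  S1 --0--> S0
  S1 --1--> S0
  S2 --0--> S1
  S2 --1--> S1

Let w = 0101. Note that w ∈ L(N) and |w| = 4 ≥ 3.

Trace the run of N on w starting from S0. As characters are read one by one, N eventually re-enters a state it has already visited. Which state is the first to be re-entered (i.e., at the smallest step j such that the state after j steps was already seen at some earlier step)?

Run of N on w = 0 1 0 1:
  step 0: S0  (start)
  step 1: S2  (read 0: S0→S2)
  step 2: S1  (read 1: S2→S1)
  step 3: S0  (read 0: S1→S0)   ← first repeat (S0 seen earlier)
  step 4: S1  (read 1: S0→S1)

The earliest repeat is at step j = 3: N is in S0, which it already visited at step i = 0.
Pumping length from the standard proof: p = 3 (the number of states). The repeated state found above gives |xy| = j ≤ 3 and |y| = j − i ≥ 1.

S0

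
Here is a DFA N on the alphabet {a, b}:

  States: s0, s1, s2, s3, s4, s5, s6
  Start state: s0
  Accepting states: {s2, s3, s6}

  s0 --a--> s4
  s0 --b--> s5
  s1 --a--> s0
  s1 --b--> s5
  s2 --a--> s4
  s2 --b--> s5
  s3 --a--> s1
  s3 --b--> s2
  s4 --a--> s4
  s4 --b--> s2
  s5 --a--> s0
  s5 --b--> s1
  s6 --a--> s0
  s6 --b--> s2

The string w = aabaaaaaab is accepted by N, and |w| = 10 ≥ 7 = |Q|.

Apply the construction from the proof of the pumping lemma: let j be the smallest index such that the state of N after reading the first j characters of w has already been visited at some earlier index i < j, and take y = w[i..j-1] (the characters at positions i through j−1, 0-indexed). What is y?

a

Run of N on w = a a b a a a a a a b:
  step 0: s0  (start)
  step 1: s4  (read a: s0→s4)
  step 2: s4  (read a: s4→s4)   ← first repeat (s4 seen earlier)
  step 3: s2  (read b: s4→s2)
  step 4: s4  (read a: s2→s4)
  step 5: s4  (read a: s4→s4)
  step 6: s4  (read a: s4→s4)
  step 7: s4  (read a: s4→s4)
  step 8: s4  (read a: s4→s4)
  step 9: s4  (read a: s4→s4)
  step 10: s2  (read b: s4→s2)

So i = 1, j = 2, giving x = w[0:1] = a, y = w[1:2] = a, z = w[2:10] = baaaaaab.
Check: |xy| = 2 ≤ 7 and |y| = 1 ≥ 1. Reading y takes N from s4 back to s4, so every xyⁱz is accepted.
With |Q| = 7, pigeonhole forces a state repeat no later than step 7; the substring read between the first and second visits to that state can be pumped.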